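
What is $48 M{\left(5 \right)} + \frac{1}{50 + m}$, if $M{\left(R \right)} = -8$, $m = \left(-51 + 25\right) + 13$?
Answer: $- \frac{14207}{37} \approx -383.97$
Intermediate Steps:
$m = -13$ ($m = -26 + 13 = -13$)
$48 M{\left(5 \right)} + \frac{1}{50 + m} = 48 \left(-8\right) + \frac{1}{50 - 13} = -384 + \frac{1}{37} = - \frac{14207}{37}$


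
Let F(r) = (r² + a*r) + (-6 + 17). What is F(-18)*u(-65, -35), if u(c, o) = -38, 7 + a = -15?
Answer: -27778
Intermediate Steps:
a = -22 (a = -7 - 15 = -22)
F(r) = 11 + r² - 22*r (F(r) = (r² - 22*r) + (-6 + 17) = (r² - 22*r) + 11 = 11 + r² - 22*r)
F(-18)*u(-65, -35) = (11 + (-18)² - 22*(-18))*(-38) = (11 + 324 + 396)*(-38) = 731*(-38) = -27778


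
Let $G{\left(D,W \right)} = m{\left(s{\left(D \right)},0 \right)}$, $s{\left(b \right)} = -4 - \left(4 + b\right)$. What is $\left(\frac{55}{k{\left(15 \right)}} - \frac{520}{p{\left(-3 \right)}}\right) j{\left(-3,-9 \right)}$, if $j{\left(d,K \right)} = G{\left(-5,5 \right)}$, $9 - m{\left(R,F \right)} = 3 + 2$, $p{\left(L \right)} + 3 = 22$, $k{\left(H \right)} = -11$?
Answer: $- \frac{2460}{19} \approx -129.47$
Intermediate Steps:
$s{\left(b \right)} = -8 - b$
$p{\left(L \right)} = 19$ ($p{\left(L \right)} = -3 + 22 = 19$)
$m{\left(R,F \right)} = 4$ ($m{\left(R,F \right)} = 9 - \left(3 + 2\right) = 9 - 5 = 4$)
$G{\left(D,W \right)} = 4$
$j{\left(d,K \right)} = 4$
$\left(\frac{55}{k{\left(15 \right)}} - \frac{520}{p{\left(-3 \right)}}\right) j{\left(-3,-9 \right)} = \left(\frac{55}{-11} - \frac{520}{19}\right) 4 = \left(55 \left(- \frac{1}{11}\right) - \frac{520}{19}\right) 4 = \left(-5 - \frac{520}{19}\right) 4 = \left(- \frac{615}{19}\right) 4 = - \frac{2460}{19}$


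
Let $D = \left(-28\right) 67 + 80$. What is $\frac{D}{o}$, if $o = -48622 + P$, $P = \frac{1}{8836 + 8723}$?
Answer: $\frac{31535964}{853753697} \approx 0.036938$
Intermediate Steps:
$P = \frac{1}{17559} \approx 5.6951 \cdot 10^{-5}$
$o = - \frac{853753697}{17559}$ ($o = -48622 + \frac{1}{17559} = - \frac{853753697}{17559} \approx -48622.0$)
$D = -1796$ ($D = -1876 + 80 = -1796$)
$\frac{D}{o} = - \frac{1796}{- \frac{853753697}{17559}} = \left(-1796\right) \left(- \frac{17559}{853753697}\right) = \frac{31535964}{853753697}$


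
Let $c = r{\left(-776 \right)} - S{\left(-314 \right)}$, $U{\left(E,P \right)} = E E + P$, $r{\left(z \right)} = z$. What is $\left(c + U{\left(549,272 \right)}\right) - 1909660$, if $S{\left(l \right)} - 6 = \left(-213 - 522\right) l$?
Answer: $-1839559$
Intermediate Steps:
$S{\left(l \right)} = 6 - 735 l$ ($S{\left(l \right)} = 6 + \left(-213 - 522\right) l = 6 - 735 l$)
$U{\left(E,P \right)} = P + E^{2}$ ($U{\left(E,P \right)} = E^{2} + P = P + E^{2}$)
$c = -231572$ ($c = -776 - \left(6 - -230790\right) = -776 - \left(6 + 230790\right) = -776 - 230796 = -231572$)
$\left(c + U{\left(549,272 \right)}\right) - 1909660 = \left(-231572 + \left(272 + 549^{2}\right)\right) - 1909660 = \left(-231572 + \left(272 + 301401\right)\right) - 1909660 = \left(-231572 + 301673\right) - 1909660 = 70101 - 1909660 = -1839559$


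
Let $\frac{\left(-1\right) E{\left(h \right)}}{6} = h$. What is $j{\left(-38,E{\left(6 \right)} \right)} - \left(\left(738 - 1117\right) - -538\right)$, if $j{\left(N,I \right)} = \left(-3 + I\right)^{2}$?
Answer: $1362$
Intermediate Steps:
$E{\left(h \right)} = - 6 h$
$j{\left(-38,E{\left(6 \right)} \right)} - \left(\left(738 - 1117\right) - -538\right) = \left(-3 - 36\right)^{2} - \left(\left(738 - 1117\right) - -538\right) = \left(-3 - 36\right)^{2} - \left(-379 + 538\right) = \left(-39\right)^{2} - 159 = 1521 - 159 = 1362$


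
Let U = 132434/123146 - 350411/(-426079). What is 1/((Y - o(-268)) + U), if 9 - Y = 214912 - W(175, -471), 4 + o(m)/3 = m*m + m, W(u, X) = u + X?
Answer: -26234962267/11277179915751639 ≈ -2.3264e-6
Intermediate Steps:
W(u, X) = X + u
o(m) = -12 + 3*m + 3*m**2 (o(m) = -12 + 3*(m*m + m) = -12 + 3*(m**2 + m) = -12 + 3*(m + m**2) = -12 + (3*m + 3*m**2) = -12 + 3*m + 3*m**2)
Y = -215199 (Y = 9 - (214912 - (-471 + 175)) = 9 - (214912 - 1*(-296)) = 9 - (214912 + 296) = 9 - 1*215208 = 9 - 215208 = -215199)
U = 49789529646/26234962267 (U = 132434*(1/123146) - 350411*(-1/426079) = 66217/61573 + 350411/426079 = 49789529646/26234962267 ≈ 1.8978)
1/((Y - o(-268)) + U) = 1/((-215199 - (-12 + 3*(-268) + 3*(-268)**2)) + 49789529646/26234962267) = 1/((-215199 - (-12 - 804 + 3*71824)) + 49789529646/26234962267) = 1/((-215199 - (-12 - 804 + 215472)) + 49789529646/26234962267) = 1/((-215199 - 1*214656) + 49789529646/26234962267) = 1/((-215199 - 214656) + 49789529646/26234962267) = 1/(-429855 + 49789529646/26234962267) = 1/(-11277179915751639/26234962267) = -26234962267/11277179915751639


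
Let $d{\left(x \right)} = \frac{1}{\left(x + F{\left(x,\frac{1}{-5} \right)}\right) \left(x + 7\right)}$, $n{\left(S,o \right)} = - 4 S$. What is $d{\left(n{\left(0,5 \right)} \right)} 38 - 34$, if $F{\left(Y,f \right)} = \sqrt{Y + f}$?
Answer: $-34 - \frac{38 i \sqrt{5}}{7} \approx -34.0 - 12.139 i$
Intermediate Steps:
$d{\left(x \right)} = \frac{1}{\left(7 + x\right) \left(x + \sqrt{- \frac{1}{5} + x}\right)}$ ($d{\left(x \right)} = \frac{1}{\left(x + \sqrt{x + \frac{1}{-5}}\right) \left(x + 7\right)} = \frac{1}{\left(x + \sqrt{x - \frac{1}{5}}\right) \left(7 + x\right)} = \frac{1}{\left(x + \sqrt{- \frac{1}{5} + x}\right) \left(7 + x\right)} = \frac{1}{\left(7 + x\right) \left(x + \sqrt{- \frac{1}{5} + x}\right)}$)
$d{\left(n{\left(0,5 \right)} \right)} 38 - 34 = \frac{5}{5 \left(\left(-4\right) 0\right)^{2} + 35 \left(\left(-4\right) 0\right) + 7 \sqrt{5} \sqrt{-1 + 5 \left(\left(-4\right) 0\right)} + \left(-4\right) 0 \sqrt{5} \sqrt{-1 + 5 \left(\left(-4\right) 0\right)}} 38 - 34 = \frac{5}{5 \cdot 0^{2} + 35 \cdot 0 + 7 \sqrt{5} \sqrt{-1 + 5 \cdot 0} + 0 \sqrt{5} \sqrt{-1 + 5 \cdot 0}} \cdot 38 - 34 = \frac{5}{5 \cdot 0 + 0 + 7 \sqrt{5} \sqrt{-1 + 0} + 0 \sqrt{5} \sqrt{-1 + 0}} \cdot 38 - 34 = \frac{5}{0 + 0 + 7 \sqrt{5} \sqrt{-1} + 0 \sqrt{5} \sqrt{-1}} \cdot 38 - 34 = \frac{5}{0 + 0 + 7 \sqrt{5} i + 0 \sqrt{5} i} 38 - 34 = \frac{5}{0 + 0 + 7 i \sqrt{5} + 0} \cdot 38 - 34 = \frac{5}{7 i \sqrt{5}} \cdot 38 - 34 = 5 \left(- \frac{i \sqrt{5}}{35}\right) 38 - 34 = - \frac{i \sqrt{5}}{7} \cdot 38 - 34 = - \frac{38 i \sqrt{5}}{7} - 34 = -34 - \frac{38 i \sqrt{5}}{7}$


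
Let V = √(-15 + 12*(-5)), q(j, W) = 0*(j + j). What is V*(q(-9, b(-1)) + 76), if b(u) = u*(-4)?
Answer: 380*I*√3 ≈ 658.18*I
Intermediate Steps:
b(u) = -4*u
q(j, W) = 0 (q(j, W) = 0*(2*j) = 0)
V = 5*I*√3 (V = √(-15 - 60) = √(-75) = 5*I*√3 ≈ 8.6602*I)
V*(q(-9, b(-1)) + 76) = (5*I*√3)*(0 + 76) = (5*I*√3)*76 = 380*I*√3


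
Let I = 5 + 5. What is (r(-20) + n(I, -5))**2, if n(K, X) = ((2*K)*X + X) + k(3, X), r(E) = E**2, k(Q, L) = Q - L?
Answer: 91809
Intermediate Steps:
I = 10
n(K, X) = 3 + 2*K*X (n(K, X) = ((2*K)*X + X) + (3 - X) = (2*K*X + X) + (3 - X) = (X + 2*K*X) + (3 - X) = 3 + 2*K*X)
(r(-20) + n(I, -5))**2 = ((-20)**2 + (3 + 2*10*(-5)))**2 = (400 + (3 - 100))**2 = (400 - 97)**2 = 303**2 = 91809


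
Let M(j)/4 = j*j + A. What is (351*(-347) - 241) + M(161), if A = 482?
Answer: -16426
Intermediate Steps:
M(j) = 1928 + 4*j² (M(j) = 4*(j*j + 482) = 4*(j² + 482) = 4*(482 + j²) = 1928 + 4*j²)
(351*(-347) - 241) + M(161) = (351*(-347) - 241) + (1928 + 4*161²) = (-121797 - 241) + (1928 + 4*25921) = -122038 + (1928 + 103684) = -122038 + 105612 = -16426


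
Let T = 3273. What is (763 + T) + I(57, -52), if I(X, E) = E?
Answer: 3984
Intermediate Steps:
(763 + T) + I(57, -52) = (763 + 3273) - 52 = 4036 - 52 = 3984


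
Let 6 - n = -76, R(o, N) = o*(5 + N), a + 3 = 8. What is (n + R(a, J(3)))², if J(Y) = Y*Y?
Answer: 23104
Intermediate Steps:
J(Y) = Y²
a = 5 (a = -3 + 8 = 5)
n = 82 (n = 6 - 1*(-76) = 6 + 76 = 82)
(n + R(a, J(3)))² = (82 + 5*(5 + 3²))² = (82 + 5*(5 + 9))² = (82 + 5*14)² = (82 + 70)² = 152² = 23104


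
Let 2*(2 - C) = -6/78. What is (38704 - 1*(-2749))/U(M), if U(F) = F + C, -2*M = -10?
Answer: 1077778/183 ≈ 5889.5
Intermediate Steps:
M = 5 (M = -1/2*(-10) = 5)
C = 53/26 (C = 2 - (-3)/78 = 2 - 1/2*(-1/13) = 2 + 1/26 = 53/26 ≈ 2.0385)
U(F) = 53/26 + F (U(F) = F + 53/26 = 53/26 + F)
(38704 - 1*(-2749))/U(M) = (38704 - 1*(-2749))/(53/26 + 5) = (38704 + 2749)/(183/26) = 41453*(26/183) = 1077778/183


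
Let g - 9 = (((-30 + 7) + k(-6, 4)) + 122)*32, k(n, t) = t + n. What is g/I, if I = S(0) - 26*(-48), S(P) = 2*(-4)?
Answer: 3113/1240 ≈ 2.5105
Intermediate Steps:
k(n, t) = n + t
S(P) = -8
g = 3113 (g = 9 + (((-30 + 7) + (-6 + 4)) + 122)*32 = 9 + ((-23 - 2) + 122)*32 = 9 + (-25 + 122)*32 = 9 + 97*32 = 9 + 3104 = 3113)
I = 1240 (I = -8 - 26*(-48) = -8 + 1248 = 1240)
g/I = 3113/1240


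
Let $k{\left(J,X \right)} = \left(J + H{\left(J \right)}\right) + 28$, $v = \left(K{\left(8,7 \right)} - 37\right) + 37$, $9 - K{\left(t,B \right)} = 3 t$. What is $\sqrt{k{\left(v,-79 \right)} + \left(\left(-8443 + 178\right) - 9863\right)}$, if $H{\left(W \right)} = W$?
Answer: $7 i \sqrt{370} \approx 134.65 i$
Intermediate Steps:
$K{\left(t,B \right)} = 9 - 3 t$
$v = -15$ ($v = \left(\left(9 - 24\right) - 37\right) + 37 = \left(-15 - 37\right) + 37 = -52 + 37 = -15$)
$k{\left(J,X \right)} = 28 + 2 J$ ($k{\left(J,X \right)} = \left(J + J\right) + 28 = 2 J + 28 = 28 + 2 J$)
$\sqrt{k{\left(v,-79 \right)} + \left(\left(-8443 + 178\right) - 9863\right)} = \sqrt{\left(28 + 2 \left(-15\right)\right) + \left(\left(-8443 + 178\right) - 9863\right)} = \sqrt{\left(28 - 30\right) - 18128} = \sqrt{-2 - 18128} = \sqrt{-18130} = 7 i \sqrt{370}$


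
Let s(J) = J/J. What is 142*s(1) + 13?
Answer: 155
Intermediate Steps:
s(J) = 1
142*s(1) + 13 = 142*1 + 13 = 142 + 13 = 155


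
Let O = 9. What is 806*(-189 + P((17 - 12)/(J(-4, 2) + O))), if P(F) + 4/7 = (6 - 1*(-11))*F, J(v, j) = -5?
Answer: -1899339/14 ≈ -1.3567e+5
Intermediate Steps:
P(F) = -4/7 + 17*F (P(F) = -4/7 + (6 - 1*(-11))*F = -4/7 + (6 + 11)*F = -4/7 + 17*F)
806*(-189 + P((17 - 12)/(J(-4, 2) + O))) = 806*(-189 + (-4/7 + 17*((17 - 12)/(-5 + 9)))) = 806*(-189 + (-4/7 + 17*(5/4))) = 806*(-189 + (-4/7 + 85/4)) = 806*(-189 + 579/28) = 806*(-4713/28) = -1899339/14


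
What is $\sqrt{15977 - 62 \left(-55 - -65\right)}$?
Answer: $\sqrt{15357} \approx 123.92$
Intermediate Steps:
$\sqrt{15977 - 62 \left(-55 - -65\right)} = \sqrt{15977 - 62 \left(-55 + 65\right)} = \sqrt{15977 - 620} = \sqrt{15357}$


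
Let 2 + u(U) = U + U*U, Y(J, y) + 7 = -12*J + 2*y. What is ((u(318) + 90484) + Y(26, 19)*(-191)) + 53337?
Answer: 298932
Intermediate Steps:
Y(J, y) = -7 - 12*J + 2*y (Y(J, y) = -7 + (-12*J + 2*y) = -7 - 12*J + 2*y)
u(U) = -2 + U + U² (u(U) = -2 + (U + U*U) = -2 + (U + U²) = -2 + U + U²)
((u(318) + 90484) + Y(26, 19)*(-191)) + 53337 = (((-2 + 318 + 318²) + 90484) + (-7 - 12*26 + 2*19)*(-191)) + 53337 = (((-2 + 318 + 101124) + 90484) + (-7 - 312 + 38)*(-191)) + 53337 = ((101440 + 90484) - 281*(-191)) + 53337 = (191924 + 53671) + 53337 = 245595 + 53337 = 298932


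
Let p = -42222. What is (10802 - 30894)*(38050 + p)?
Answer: 83823824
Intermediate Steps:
(10802 - 30894)*(38050 + p) = (10802 - 30894)*(38050 - 42222) = -20092*(-4172) = 83823824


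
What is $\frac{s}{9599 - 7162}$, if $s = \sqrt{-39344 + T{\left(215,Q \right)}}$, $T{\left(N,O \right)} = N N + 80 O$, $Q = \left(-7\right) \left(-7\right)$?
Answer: $\frac{\sqrt{10801}}{2437} \approx 0.042646$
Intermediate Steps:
$Q = 49$
$T{\left(N,O \right)} = N^{2} + 80 O$
$s = \sqrt{10801}$ ($s = \sqrt{-39344 + \left(215^{2} + 80 \cdot 49\right)} = \sqrt{-39344 + \left(46225 + 3920\right)} = \sqrt{-39344 + 50145} = \sqrt{10801} \approx 103.93$)
$\frac{s}{9599 - 7162} = \frac{\sqrt{10801}}{9599 - 7162} = \frac{\sqrt{10801}}{2437}$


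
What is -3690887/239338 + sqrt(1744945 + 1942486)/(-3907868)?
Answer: -3690887/239338 - sqrt(3687431)/3907868 ≈ -15.422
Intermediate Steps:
-3690887/239338 + sqrt(1744945 + 1942486)/(-3907868) = -3690887*1/239338 + sqrt(3687431)*(-1/3907868) = -3690887/239338 - sqrt(3687431)/3907868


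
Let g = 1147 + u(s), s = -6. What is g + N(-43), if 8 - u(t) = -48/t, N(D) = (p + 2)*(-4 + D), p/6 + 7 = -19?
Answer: 8385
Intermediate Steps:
p = -156 (p = -42 + 6*(-19) = -42 - 114 = -156)
N(D) = 616 - 154*D (N(D) = (-156 + 2)*(-4 + D) = -154*(-4 + D) = 616 - 154*D)
u(t) = 8 + 48/t (u(t) = 8 - (-48)/t = 8 + 48/t)
g = 1147 (g = 1147 + (8 + 48/(-6)) = 1147 + (8 + 48*(-⅙)) = 1147 + (8 - 8) = 1147 + 0 = 1147)
g + N(-43) = 1147 + (616 - 154*(-43)) = 1147 + (616 + 6622) = 1147 + 7238 = 8385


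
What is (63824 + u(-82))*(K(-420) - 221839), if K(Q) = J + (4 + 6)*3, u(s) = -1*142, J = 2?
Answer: -14125113374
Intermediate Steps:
u(s) = -142
K(Q) = 32 (K(Q) = 2 + (4 + 6)*3 = 2 + 10*3 = 2 + 30 = 32)
(63824 + u(-82))*(K(-420) - 221839) = (63824 - 142)*(32 - 221839) = 63682*(-221807) = -14125113374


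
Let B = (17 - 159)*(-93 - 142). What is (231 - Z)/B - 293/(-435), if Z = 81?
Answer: 984266/1451595 ≈ 0.67806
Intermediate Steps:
B = 33370 (B = -142*(-235) = 33370)
(231 - Z)/B - 293/(-435) = (231 - 1*81)/33370 - 293/(-435) = (231 - 81)*(1/33370) - 293*(-1/435) = 150*(1/33370) + 293/435 = 15/3337 + 293/435 = 984266/1451595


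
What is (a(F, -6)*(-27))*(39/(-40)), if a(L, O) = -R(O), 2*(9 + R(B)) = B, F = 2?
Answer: 3159/10 ≈ 315.90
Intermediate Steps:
R(B) = -9 + B/2
a(L, O) = 9 - O/2 (a(L, O) = -(-9 + O/2) = 9 - O/2)
(a(F, -6)*(-27))*(39/(-40)) = ((9 - ½*(-6))*(-27))*(39/(-40)) = ((9 + 3)*(-27))*(39*(-1/40)) = (12*(-27))*(-39/40) = -324*(-39/40) = 3159/10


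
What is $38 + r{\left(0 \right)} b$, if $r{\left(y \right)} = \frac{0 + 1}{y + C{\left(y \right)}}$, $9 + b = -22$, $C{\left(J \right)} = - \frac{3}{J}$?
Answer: $38$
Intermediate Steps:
$b = -31$ ($b = -9 - 22 = -31$)
$r{\left(y \right)} = \frac{1}{y - \frac{3}{y}}$ ($r{\left(y \right)} = \frac{0 + 1}{y - \frac{3}{y}} = 1 \frac{1}{y - \frac{3}{y}} = \frac{1}{y - \frac{3}{y}}$)
$38 + r{\left(0 \right)} b = 38 + \frac{0}{-3 + 0^{2}} \left(-31\right) = 38 + \frac{0}{-3 + 0} \left(-31\right) = 38 + \frac{0}{-3} \left(-31\right) = 38 + 0 \left(- \frac{1}{3}\right) \left(-31\right) = 38 + 0 \left(-31\right) = 38 + 0 = 38$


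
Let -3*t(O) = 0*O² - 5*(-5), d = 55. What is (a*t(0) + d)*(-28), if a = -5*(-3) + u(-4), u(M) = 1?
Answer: 6580/3 ≈ 2193.3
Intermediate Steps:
t(O) = -25/3 (t(O) = -(0*O² - 5*(-5))/3 = -(0 + 25)/3 = -⅓*25 = -25/3)
a = 16 (a = -5*(-3) + 1 = 15 + 1 = 16)
(a*t(0) + d)*(-28) = (16*(-25/3) + 55)*(-28) = (-400/3 + 55)*(-28) = -235/3*(-28) = 6580/3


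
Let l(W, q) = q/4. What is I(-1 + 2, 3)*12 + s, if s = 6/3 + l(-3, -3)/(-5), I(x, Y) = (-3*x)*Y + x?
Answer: -1877/20 ≈ -93.850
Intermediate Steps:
l(W, q) = q/4 (l(W, q) = q*(1/4) = q/4)
I(x, Y) = x - 3*Y*x (I(x, Y) = -3*Y*x + x = x - 3*Y*x)
s = 43/20 (s = 6/3 + ((1/4)*(-3))/(-5) = 6*(1/3) - 3/4*(-1/5) = 2 + 3/20 = 43/20 ≈ 2.1500)
I(-1 + 2, 3)*12 + s = ((-1 + 2)*(1 - 3*3))*12 + 43/20 = (1*(1 - 9))*12 + 43/20 = (1*(-8))*12 + 43/20 = -8*12 + 43/20 = -96 + 43/20 = -1877/20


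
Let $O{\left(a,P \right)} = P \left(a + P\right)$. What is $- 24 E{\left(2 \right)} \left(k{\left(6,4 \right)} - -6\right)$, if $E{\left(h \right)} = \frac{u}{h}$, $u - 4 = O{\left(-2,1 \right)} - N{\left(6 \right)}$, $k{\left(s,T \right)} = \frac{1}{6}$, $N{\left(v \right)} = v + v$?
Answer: $666$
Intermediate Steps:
$O{\left(a,P \right)} = P \left(P + a\right)$
$N{\left(v \right)} = 2 v$
$k{\left(s,T \right)} = \frac{1}{6}$
$u = -9$ ($u = 4 + \left(1 \left(1 - 2\right) - 2 \cdot 6\right) = 4 + \left(1 \left(-1\right) - 12\right) = 4 - 13 = -9$)
$E{\left(h \right)} = - \frac{9}{h}$
$- 24 E{\left(2 \right)} \left(k{\left(6,4 \right)} - -6\right) = - 24 \left(- \frac{9}{2}\right) \left(\frac{1}{6} - -6\right) = - 24 \left(\left(-9\right) \frac{1}{2}\right) \left(\frac{1}{6} + 6\right) = \left(-24\right) \left(- \frac{9}{2}\right) \frac{37}{6} = 108 \cdot \frac{37}{6} = 666$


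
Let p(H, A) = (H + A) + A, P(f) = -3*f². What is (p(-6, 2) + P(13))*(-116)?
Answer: 59044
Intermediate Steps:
p(H, A) = H + 2*A (p(H, A) = (A + H) + A = H + 2*A)
(p(-6, 2) + P(13))*(-116) = ((-6 + 2*2) - 3*13²)*(-116) = ((-6 + 4) - 3*169)*(-116) = (-2 - 507)*(-116) = -509*(-116) = 59044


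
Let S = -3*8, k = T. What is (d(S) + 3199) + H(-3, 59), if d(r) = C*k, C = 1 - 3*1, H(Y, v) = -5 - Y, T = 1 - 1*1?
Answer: 3197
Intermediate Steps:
T = 0 (T = 1 - 1 = 0)
k = 0
C = -2 (C = 1 - 3 = -2)
S = -24
d(r) = 0 (d(r) = -2*0 = 0)
(d(S) + 3199) + H(-3, 59) = (0 + 3199) + (-5 - 1*(-3)) = 3199 + (-5 + 3) = 3199 - 2 = 3197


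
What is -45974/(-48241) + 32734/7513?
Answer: 1924523556/362434633 ≈ 5.3100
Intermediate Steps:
-45974/(-48241) + 32734/7513 = -45974*(-1/48241) + 32734*(1/7513) = 45974/48241 + 32734/7513 = 1924523556/362434633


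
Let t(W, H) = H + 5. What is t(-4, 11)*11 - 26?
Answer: 150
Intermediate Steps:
t(W, H) = 5 + H
t(-4, 11)*11 - 26 = (5 + 11)*11 - 26 = 16*11 - 26 = 176 - 26 = 150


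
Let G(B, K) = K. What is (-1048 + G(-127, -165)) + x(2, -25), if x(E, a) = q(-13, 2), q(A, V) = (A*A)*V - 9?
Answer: -884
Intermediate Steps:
q(A, V) = -9 + V*A² (q(A, V) = A²*V - 9 = V*A² - 9 = -9 + V*A²)
x(E, a) = 329 (x(E, a) = -9 + 2*(-13)² = -9 + 2*169 = -9 + 338 = 329)
(-1048 + G(-127, -165)) + x(2, -25) = (-1048 - 165) + 329 = -1213 + 329 = -884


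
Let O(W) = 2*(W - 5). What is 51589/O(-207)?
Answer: -51589/424 ≈ -121.67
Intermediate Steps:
O(W) = -10 + 2*W (O(W) = 2*(-5 + W) = -10 + 2*W)
51589/O(-207) = 51589/(-10 + 2*(-207)) = 51589/(-10 - 414) = 51589/(-424) = 51589*(-1/424) = -51589/424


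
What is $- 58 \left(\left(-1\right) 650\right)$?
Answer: $37700$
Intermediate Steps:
$- 58 \left(\left(-1\right) 650\right) = \left(-58\right) \left(-650\right) = 37700$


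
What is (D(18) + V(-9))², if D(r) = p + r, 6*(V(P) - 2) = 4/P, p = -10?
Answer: 71824/729 ≈ 98.524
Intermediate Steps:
V(P) = 2 + 2/(3*P) (V(P) = 2 + (4/P)/6 = 2 + 2/(3*P))
D(r) = -10 + r
(D(18) + V(-9))² = ((-10 + 18) + (2 + (⅔)/(-9)))² = (8 + (2 + (⅔)*(-⅑)))² = (8 + (2 - 2/27))² = (8 + 52/27)² = (268/27)² = 71824/729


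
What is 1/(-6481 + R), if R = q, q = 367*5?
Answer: -1/4646 ≈ -0.00021524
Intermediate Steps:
q = 1835
R = 1835
1/(-6481 + R) = 1/(-6481 + 1835) = 1/(-4646) = -1/4646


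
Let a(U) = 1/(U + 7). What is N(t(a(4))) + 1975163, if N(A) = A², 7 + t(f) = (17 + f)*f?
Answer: 28918795764/14641 ≈ 1.9752e+6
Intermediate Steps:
a(U) = 1/(7 + U)
t(f) = -7 + f*(17 + f) (t(f) = -7 + (17 + f)*f = -7 + f*(17 + f))
N(t(a(4))) + 1975163 = (-7 + (1/(7 + 4))² + 17/(7 + 4))² + 1975163 = (-7 + (1/11)² + 17/11)² + 1975163 = (-7 + (1/11)² + 17*(1/11))² + 1975163 = (-7 + 1/121 + 17/11)² + 1975163 = (-659/121)² + 1975163 = 434281/14641 + 1975163 = 28918795764/14641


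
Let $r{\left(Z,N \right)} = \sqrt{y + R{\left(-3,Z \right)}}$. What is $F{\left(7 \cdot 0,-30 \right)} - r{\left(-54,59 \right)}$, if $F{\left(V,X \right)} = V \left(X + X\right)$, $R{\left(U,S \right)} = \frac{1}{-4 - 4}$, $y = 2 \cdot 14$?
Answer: $- \frac{\sqrt{446}}{4} \approx -5.2797$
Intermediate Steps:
$y = 28$
$R{\left(U,S \right)} = - \frac{1}{8}$ ($R{\left(U,S \right)} = \frac{1}{-8} = - \frac{1}{8}$)
$F{\left(V,X \right)} = 2 V X$ ($F{\left(V,X \right)} = V 2 X = 2 V X$)
$r{\left(Z,N \right)} = \frac{\sqrt{446}}{4}$ ($r{\left(Z,N \right)} = \sqrt{28 - \frac{1}{8}} = \sqrt{\frac{223}{8}} = \frac{\sqrt{446}}{4}$)
$F{\left(7 \cdot 0,-30 \right)} - r{\left(-54,59 \right)} = 2 \cdot 7 \cdot 0 \left(-30\right) - \frac{\sqrt{446}}{4} = 2 \cdot 0 \left(-30\right) - \frac{\sqrt{446}}{4} = 0 - \frac{\sqrt{446}}{4} = - \frac{\sqrt{446}}{4}$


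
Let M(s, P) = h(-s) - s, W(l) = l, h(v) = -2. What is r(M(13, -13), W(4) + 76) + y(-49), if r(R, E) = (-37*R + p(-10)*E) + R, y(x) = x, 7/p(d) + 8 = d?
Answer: 4139/9 ≈ 459.89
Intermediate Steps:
p(d) = 7/(-8 + d)
M(s, P) = -2 - s
r(R, E) = -36*R - 7*E/18 (r(R, E) = (-37*R + (7/(-8 - 10))*E) + R = (-37*R + (7/(-18))*E) + R = (-37*R + (7*(-1/18))*E) + R = (-37*R - 7*E/18) + R = -36*R - 7*E/18)
r(M(13, -13), W(4) + 76) + y(-49) = (-36*(-2 - 1*13) - 7*(4 + 76)/18) - 49 = (-36*(-2 - 13) - 7/18*80) - 49 = (-36*(-15) - 280/9) - 49 = (540 - 280/9) - 49 = 4580/9 - 49 = 4139/9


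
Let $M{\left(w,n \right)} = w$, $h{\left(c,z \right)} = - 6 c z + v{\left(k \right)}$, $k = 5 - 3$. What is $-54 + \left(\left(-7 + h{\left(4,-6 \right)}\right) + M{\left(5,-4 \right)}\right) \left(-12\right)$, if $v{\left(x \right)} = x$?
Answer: $-1782$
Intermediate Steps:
$k = 2$
$h{\left(c,z \right)} = 2 - 6 c z$ ($h{\left(c,z \right)} = - 6 c z + 2 = 2 - 6 c z$)
$-54 + \left(\left(-7 + h{\left(4,-6 \right)}\right) + M{\left(5,-4 \right)}\right) \left(-12\right) = -54 + \left(\left(-7 - \left(-2 + 24 \left(-6\right)\right)\right) + 5\right) \left(-12\right) = -54 + \left(\left(-7 + \left(2 + 144\right)\right) + 5\right) \left(-12\right) = -54 + \left(\left(-7 + 146\right) + 5\right) \left(-12\right) = -54 + \left(139 + 5\right) \left(-12\right) = -54 + 144 \left(-12\right) = -54 - 1728 = -1782$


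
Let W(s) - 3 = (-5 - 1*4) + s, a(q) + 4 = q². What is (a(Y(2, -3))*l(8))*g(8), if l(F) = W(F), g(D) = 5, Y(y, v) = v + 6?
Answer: 50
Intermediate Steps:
Y(y, v) = 6 + v
a(q) = -4 + q²
W(s) = -6 + s (W(s) = 3 + ((-5 - 1*4) + s) = 3 + ((-5 - 4) + s) = 3 + (-9 + s) = -6 + s)
l(F) = -6 + F
(a(Y(2, -3))*l(8))*g(8) = ((-4 + (6 - 3)²)*(-6 + 8))*5 = ((-4 + 3²)*2)*5 = ((-4 + 9)*2)*5 = (5*2)*5 = 10*5 = 50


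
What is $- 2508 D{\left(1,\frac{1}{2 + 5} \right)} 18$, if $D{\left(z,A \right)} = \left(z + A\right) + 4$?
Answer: $- \frac{1625184}{7} \approx -2.3217 \cdot 10^{5}$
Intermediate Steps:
$D{\left(z,A \right)} = 4 + A + z$ ($D{\left(z,A \right)} = \left(A + z\right) + 4 = 4 + A + z$)
$- 2508 D{\left(1,\frac{1}{2 + 5} \right)} 18 = - 2508 \left(4 + \frac{1}{2 + 5} + 1\right) 18 = - 2508 \left(4 + \frac{1}{7} + 1\right) 18 = - 2508 \cdot \frac{36}{7} \cdot 18 = \left(-2508\right) \frac{648}{7} = - \frac{1625184}{7}$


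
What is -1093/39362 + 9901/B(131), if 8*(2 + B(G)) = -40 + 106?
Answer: 1558865323/984050 ≈ 1584.1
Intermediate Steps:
B(G) = 25/4 (B(G) = -2 + (-40 + 106)/8 = -2 + (⅛)*66 = -2 + 33/4 = 25/4)
-1093/39362 + 9901/B(131) = -1093/39362 + 9901/(25/4) = -1093*1/39362 + 9901*(4/25) = -1093/39362 + 39604/25 = 1558865323/984050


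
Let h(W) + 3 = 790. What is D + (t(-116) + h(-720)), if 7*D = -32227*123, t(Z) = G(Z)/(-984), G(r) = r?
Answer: -973769149/1722 ≈ -5.6549e+5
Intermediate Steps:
h(W) = 787 (h(W) = -3 + 790 = 787)
t(Z) = -Z/984 (t(Z) = Z/(-984) = Z*(-1/984) = -Z/984)
D = -3963921/7 (D = (-32227*123)/7 = (⅐)*(-3963921) = -3963921/7 ≈ -5.6627e+5)
D + (t(-116) + h(-720)) = -3963921/7 + (-1/984*(-116) + 787) = -3963921/7 + (29/246 + 787) = -3963921/7 + 193631/246 = -973769149/1722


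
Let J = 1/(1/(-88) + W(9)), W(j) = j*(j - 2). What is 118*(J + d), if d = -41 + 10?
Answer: -20265910/5543 ≈ -3656.1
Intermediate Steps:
W(j) = j*(-2 + j)
J = 88/5543 (J = 1/(1/(-88) + 9*(-2 + 9)) = 1/(-1/88 + 9*7) = 1/(-1/88 + 63) = 1/(5543/88) = 88/5543 ≈ 0.015876)
d = -31
118*(J + d) = 118*(88/5543 - 31) = 118*(-171745/5543) = -20265910/5543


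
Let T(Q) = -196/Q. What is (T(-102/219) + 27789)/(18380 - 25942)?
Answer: -479567/128554 ≈ -3.7305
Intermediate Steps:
(T(-102/219) + 27789)/(18380 - 25942) = (-196/((-102/219)) + 27789)/(18380 - 25942) = (-196/((-102*1/219)) + 27789)/(-7562) = (-196/(-34/73) + 27789)*(-1/7562) = (-196*(-73/34) + 27789)*(-1/7562) = (7154/17 + 27789)*(-1/7562) = (479567/17)*(-1/7562) = -479567/128554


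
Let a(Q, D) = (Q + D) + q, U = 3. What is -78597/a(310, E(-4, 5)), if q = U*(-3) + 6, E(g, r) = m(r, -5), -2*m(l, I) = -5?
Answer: -157194/619 ≈ -253.95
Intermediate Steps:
m(l, I) = 5/2 (m(l, I) = -½*(-5) = 5/2)
E(g, r) = 5/2
q = -3 (q = 3*(-3) + 6 = -9 + 6 = -3)
a(Q, D) = -3 + D + Q (a(Q, D) = (Q + D) - 3 = (D + Q) - 3 = -3 + D + Q)
-78597/a(310, E(-4, 5)) = -78597/(-3 + 5/2 + 310) = -78597/619/2 = -78597*2/619 = -157194/619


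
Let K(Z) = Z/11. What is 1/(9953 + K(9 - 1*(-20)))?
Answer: 11/109512 ≈ 0.00010045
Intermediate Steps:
K(Z) = Z/11 (K(Z) = Z*(1/11) = Z/11)
1/(9953 + K(9 - 1*(-20))) = 1/(9953 + (9 - 1*(-20))/11) = 1/(9953 + (9 + 20)/11) = 1/(9953 + (1/11)*29) = 1/(9953 + 29/11) = 1/(109512/11) = 11/109512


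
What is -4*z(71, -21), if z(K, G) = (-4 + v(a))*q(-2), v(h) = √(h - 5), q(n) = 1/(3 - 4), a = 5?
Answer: -16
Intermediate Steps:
q(n) = -1 (q(n) = 1/(-1) = -1)
v(h) = √(-5 + h)
z(K, G) = 4 (z(K, G) = (-4 + √(-5 + 5))*(-1) = (-4 + √0)*(-1) = (-4 + 0)*(-1) = -4*(-1) = 4)
-4*z(71, -21) = -4*4 = -16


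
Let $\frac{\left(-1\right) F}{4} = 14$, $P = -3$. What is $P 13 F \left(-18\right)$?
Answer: $-39312$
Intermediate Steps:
$F = -56$ ($F = \left(-4\right) 14 = -56$)
$P 13 F \left(-18\right) = - 3 \cdot 13 \left(-56\right) \left(-18\right) = - 3 \left(\left(-728\right) \left(-18\right)\right) = \left(-3\right) 13104 = -39312$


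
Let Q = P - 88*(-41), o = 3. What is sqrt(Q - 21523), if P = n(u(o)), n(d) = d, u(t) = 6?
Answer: I*sqrt(17909) ≈ 133.82*I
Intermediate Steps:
P = 6
Q = 3614 (Q = 6 - 88*(-41) = 6 + 3608 = 3614)
sqrt(Q - 21523) = sqrt(3614 - 21523) = sqrt(-17909) = I*sqrt(17909)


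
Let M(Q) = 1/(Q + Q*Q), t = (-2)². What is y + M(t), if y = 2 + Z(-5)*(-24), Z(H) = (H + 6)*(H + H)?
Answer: 4841/20 ≈ 242.05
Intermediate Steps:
Z(H) = 2*H*(6 + H) (Z(H) = (6 + H)*(2*H) = 2*H*(6 + H))
t = 4
M(Q) = 1/(Q + Q²)
y = 242 (y = 2 + (2*(-5)*(6 - 5))*(-24) = 2 + (2*(-5)*1)*(-24) = 2 - 10*(-24) = 2 + 240 = 242)
y + M(t) = 242 + 1/(4*(1 + 4)) = 242 + (¼)/5 = 242 + (¼)*(⅕) = 242 + 1/20 = 4841/20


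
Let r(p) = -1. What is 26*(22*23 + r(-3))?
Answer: 13130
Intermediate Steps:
26*(22*23 + r(-3)) = 26*(22*23 - 1) = 26*(506 - 1) = 26*505 = 13130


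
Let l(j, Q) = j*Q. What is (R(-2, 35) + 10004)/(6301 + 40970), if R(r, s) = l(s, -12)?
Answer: 9584/47271 ≈ 0.20275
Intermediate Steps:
l(j, Q) = Q*j
R(r, s) = -12*s
(R(-2, 35) + 10004)/(6301 + 40970) = (-12*35 + 10004)/(6301 + 40970) = (-420 + 10004)/47271 = 9584*(1/47271) = 9584/47271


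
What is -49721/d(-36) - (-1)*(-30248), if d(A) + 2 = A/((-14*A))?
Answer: -181098/29 ≈ -6244.8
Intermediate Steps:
d(A) = -29/14 (d(A) = -2 + A/((-14*A)) = -2 + A*(-1/(14*A)) = -2 - 1/14 = -29/14)
-49721/d(-36) - (-1)*(-30248) = -49721/(-29/14) - (-1)*(-30248) = -49721*(-14/29) - 1*30248 = 696094/29 - 30248 = -181098/29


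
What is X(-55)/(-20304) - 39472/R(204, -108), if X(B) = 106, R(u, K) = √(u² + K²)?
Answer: -53/10152 - 4934*√370/555 ≈ -171.01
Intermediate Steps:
R(u, K) = √(K² + u²)
X(-55)/(-20304) - 39472/R(204, -108) = 106/(-20304) - 39472/√((-108)² + 204²) = 106*(-1/20304) - 39472/√(11664 + 41616) = -53/10152 - 39472*√370/4440 = -53/10152 - 4934*√370/555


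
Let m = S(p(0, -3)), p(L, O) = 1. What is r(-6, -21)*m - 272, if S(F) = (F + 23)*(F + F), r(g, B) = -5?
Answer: -512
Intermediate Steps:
S(F) = 2*F*(23 + F) (S(F) = (23 + F)*(2*F) = 2*F*(23 + F))
m = 48 (m = 2*1*(23 + 1) = 2*1*24 = 48)
r(-6, -21)*m - 272 = -5*48 - 272 = -240 - 272 = -512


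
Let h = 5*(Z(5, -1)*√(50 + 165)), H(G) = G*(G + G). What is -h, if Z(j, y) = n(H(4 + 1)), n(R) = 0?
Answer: 0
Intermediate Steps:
H(G) = 2*G² (H(G) = G*(2*G) = 2*G²)
Z(j, y) = 0
h = 0 (h = 5*(0*√(50 + 165)) = 5*(0*√215) = 5*0 = 0)
-h = -1*0 = 0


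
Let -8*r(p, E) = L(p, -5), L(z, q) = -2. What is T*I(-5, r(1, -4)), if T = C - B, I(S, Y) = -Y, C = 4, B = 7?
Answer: ¾ ≈ 0.75000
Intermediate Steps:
r(p, E) = ¼ (r(p, E) = -⅛*(-2) = ¼)
T = -3 (T = 4 - 1*7 = 4 - 7 = -3)
T*I(-5, r(1, -4)) = -(-3)/4 = -3*(-¼) = ¾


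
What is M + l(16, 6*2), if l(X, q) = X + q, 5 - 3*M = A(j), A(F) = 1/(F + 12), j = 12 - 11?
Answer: 1156/39 ≈ 29.641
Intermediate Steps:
j = 1
A(F) = 1/(12 + F)
M = 64/39 (M = 5/3 - 1/(3*(12 + 1)) = 5/3 - ⅓/13 = 5/3 - ⅓*1/13 = 5/3 - 1/39 = 64/39 ≈ 1.6410)
M + l(16, 6*2) = 64/39 + (16 + 6*2) = 64/39 + (16 + 12) = 64/39 + 28 = 1156/39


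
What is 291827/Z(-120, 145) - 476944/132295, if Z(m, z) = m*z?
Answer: -323490197/15875400 ≈ -20.377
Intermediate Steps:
291827/Z(-120, 145) - 476944/132295 = 291827/((-120*145)) - 476944/132295 = 291827/(-17400) - 476944*1/132295 = 291827*(-1/17400) - 476944/132295 = -10063/600 - 476944/132295 = -323490197/15875400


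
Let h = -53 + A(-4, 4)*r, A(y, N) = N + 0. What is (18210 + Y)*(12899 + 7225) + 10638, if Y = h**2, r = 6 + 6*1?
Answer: 366971778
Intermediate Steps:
A(y, N) = N
r = 12 (r = 6 + 6 = 12)
h = -5 (h = -53 + 4*12 = -53 + 48 = -5)
Y = 25 (Y = (-5)**2 = 25)
(18210 + Y)*(12899 + 7225) + 10638 = (18210 + 25)*(12899 + 7225) + 10638 = 18235*20124 + 10638 = 366961140 + 10638 = 366971778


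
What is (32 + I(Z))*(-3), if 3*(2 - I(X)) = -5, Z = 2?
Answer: -107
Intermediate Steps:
I(X) = 11/3 (I(X) = 2 - ⅓*(-5) = 2 + 5/3 = 11/3)
(32 + I(Z))*(-3) = (32 + 11/3)*(-3) = (107/3)*(-3) = -107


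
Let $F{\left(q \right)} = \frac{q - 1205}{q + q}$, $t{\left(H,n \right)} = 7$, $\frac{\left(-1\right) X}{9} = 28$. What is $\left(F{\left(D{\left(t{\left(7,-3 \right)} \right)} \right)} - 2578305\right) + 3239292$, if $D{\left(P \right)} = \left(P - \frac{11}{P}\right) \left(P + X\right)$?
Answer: $\frac{351645591}{532} \approx 6.6099 \cdot 10^{5}$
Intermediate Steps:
$X = -252$ ($X = \left(-9\right) 28 = -252$)
$D{\left(P \right)} = \left(-252 + P\right) \left(P - \frac{11}{P}\right)$ ($D{\left(P \right)} = \left(P - \frac{11}{P}\right) \left(P - 252\right) = \left(P - \frac{11}{P}\right) \left(-252 + P\right) = \left(-252 + P\right) \left(P - \frac{11}{P}\right)$)
$F{\left(q \right)} = \frac{-1205 + q}{2 q}$
$\left(F{\left(D{\left(t{\left(7,-3 \right)} \right)} \right)} - 2578305\right) + 3239292 = \left(\frac{-1205 + \left(-11 + 7^{2} - 1764 + \frac{2772}{7}\right)}{2 \left(-11 + 7^{2} - 1764 + \frac{2772}{7}\right)} - 2578305\right) + 3239292 = \left(\frac{-1205 + \left(-11 + 49 - 1764 + 2772 \cdot \frac{1}{7}\right)}{2 \left(-11 + 49 - 1764 + 2772 \cdot \frac{1}{7}\right)} - 2578305\right) + 3239292 = \left(\frac{-1205 + \left(-11 + 49 - 1764 + 396\right)}{2 \left(-11 + 49 - 1764 + 396\right)} - 2578305\right) + 3239292 = \left(\frac{-1205 - 1330}{2 \left(-1330\right)} - 2578305\right) + 3239292 = \left(\frac{1}{2} \left(- \frac{1}{1330}\right) \left(-2535\right) - 2578305\right) + 3239292 = \left(\frac{507}{532} - 2578305\right) + 3239292 = - \frac{1371657753}{532} + 3239292 = \frac{351645591}{532}$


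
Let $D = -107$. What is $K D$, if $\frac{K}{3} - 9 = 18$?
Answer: $-8667$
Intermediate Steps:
$K = 81$ ($K = 27 + 3 \cdot 18 = 27 + 54 = 81$)
$K D = 81 \left(-107\right) = -8667$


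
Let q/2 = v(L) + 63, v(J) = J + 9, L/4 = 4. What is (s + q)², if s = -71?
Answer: 11025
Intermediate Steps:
L = 16 (L = 4*4 = 16)
v(J) = 9 + J
q = 176 (q = 2*((9 + 16) + 63) = 2*(25 + 63) = 2*88 = 176)
(s + q)² = (-71 + 176)² = 105² = 11025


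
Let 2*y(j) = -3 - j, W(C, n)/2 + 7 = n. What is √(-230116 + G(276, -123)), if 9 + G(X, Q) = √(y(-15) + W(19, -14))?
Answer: √(-230125 + 6*I) ≈ 0.006 + 479.71*I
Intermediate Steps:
W(C, n) = -14 + 2*n
y(j) = -3/2 - j/2 (y(j) = (-3 - j)/2 = -3/2 - j/2)
G(X, Q) = -9 + 6*I (G(X, Q) = -9 + √((-3/2 - ½*(-15)) + (-14 + 2*(-14))) = -9 + √((-3/2 + 15/2) + (-14 - 28)) = -9 + √(6 - 42) = -9 + √(-36) = -9 + 6*I)
√(-230116 + G(276, -123)) = √(-230116 + (-9 + 6*I)) = √(-230125 + 6*I)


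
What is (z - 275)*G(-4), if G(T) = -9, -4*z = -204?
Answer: 2016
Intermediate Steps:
z = 51 (z = -¼*(-204) = 51)
(z - 275)*G(-4) = (51 - 275)*(-9) = -224*(-9) = 2016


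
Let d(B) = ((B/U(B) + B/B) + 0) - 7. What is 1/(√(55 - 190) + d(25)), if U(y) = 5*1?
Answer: -1/136 - 3*I*√15/136 ≈ -0.0073529 - 0.085433*I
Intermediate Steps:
U(y) = 5
d(B) = -6 + B/5 (d(B) = ((B/5 + B/B) + 0) - 7 = ((B*(⅕) + 1) + 0) - 7 = ((B/5 + 1) + 0) - 7 = ((1 + B/5) + 0) - 7 = (1 + B/5) - 7 = -6 + B/5)
1/(√(55 - 190) + d(25)) = 1/(√(55 - 190) + (-6 + (⅕)*25)) = 1/(√(-135) + (-6 + 5)) = 1/(3*I*√15 - 1) = 1/(-1 + 3*I*√15)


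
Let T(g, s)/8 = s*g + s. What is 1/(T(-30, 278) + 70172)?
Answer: 1/5676 ≈ 0.00017618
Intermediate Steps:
T(g, s) = 8*s + 8*g*s (T(g, s) = 8*(s*g + s) = 8*(g*s + s) = 8*(s + g*s) = 8*s + 8*g*s)
1/(T(-30, 278) + 70172) = 1/(8*278*(1 - 30) + 70172) = 1/(8*278*(-29) + 70172) = 1/(-64496 + 70172) = 1/5676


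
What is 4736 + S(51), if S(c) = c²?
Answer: 7337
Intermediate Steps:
4736 + S(51) = 4736 + 51² = 4736 + 2601 = 7337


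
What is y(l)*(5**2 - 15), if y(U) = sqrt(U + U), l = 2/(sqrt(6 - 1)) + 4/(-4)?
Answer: 2*sqrt(-50 + 20*sqrt(5)) ≈ 4.5951*I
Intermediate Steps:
l = -1 + 2*sqrt(5)/5 (l = 2/(sqrt(5)) + 4*(-1/4) = 2*(sqrt(5)/5) - 1 = 2*sqrt(5)/5 - 1 = -1 + 2*sqrt(5)/5 ≈ -0.10557)
y(U) = sqrt(2)*sqrt(U) (y(U) = sqrt(2*U) = sqrt(2)*sqrt(U))
y(l)*(5**2 - 15) = (sqrt(2)*sqrt(-1 + 2*sqrt(5)/5))*(5**2 - 15) = (sqrt(2)*sqrt(-1 + 2*sqrt(5)/5))*(25 - 15) = (sqrt(2)*sqrt(-1 + 2*sqrt(5)/5))*10 = 10*sqrt(2)*sqrt(-1 + 2*sqrt(5)/5)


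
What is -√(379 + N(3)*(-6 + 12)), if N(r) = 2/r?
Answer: -√383 ≈ -19.570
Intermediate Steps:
-√(379 + N(3)*(-6 + 12)) = -√(379 + (2/3)*(-6 + 12)) = -√(379 + (2*(⅓))*6) = -√(379 + (⅔)*6) = -√(379 + 4) = -√383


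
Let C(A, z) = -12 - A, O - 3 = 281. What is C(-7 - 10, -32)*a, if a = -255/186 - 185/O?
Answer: -89025/8804 ≈ -10.112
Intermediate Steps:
O = 284 (O = 3 + 281 = 284)
a = -17805/8804 (a = -255/186 - 185/284 = -255*1/186 - 185*1/284 = -85/62 - 185/284 = -17805/8804 ≈ -2.0224)
C(-7 - 10, -32)*a = (-12 - (-7 - 10))*(-17805/8804) = (-12 - 1*(-17))*(-17805/8804) = (-12 + 17)*(-17805/8804) = 5*(-17805/8804) = -89025/8804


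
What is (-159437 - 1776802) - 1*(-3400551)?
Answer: 1464312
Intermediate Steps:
(-159437 - 1776802) - 1*(-3400551) = -1936239 + 3400551 = 1464312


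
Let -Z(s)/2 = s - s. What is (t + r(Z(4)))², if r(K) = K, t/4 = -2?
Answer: 64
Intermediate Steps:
t = -8 (t = 4*(-2) = -8)
Z(s) = 0 (Z(s) = -2*(s - s) = -2*0 = 0)
(t + r(Z(4)))² = (-8 + 0)² = (-8)² = 64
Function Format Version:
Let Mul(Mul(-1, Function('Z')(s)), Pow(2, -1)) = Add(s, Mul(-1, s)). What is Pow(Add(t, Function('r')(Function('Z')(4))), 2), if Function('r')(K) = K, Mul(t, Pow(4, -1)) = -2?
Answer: 64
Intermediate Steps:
t = -8 (t = Mul(4, -2) = -8)
Function('Z')(s) = 0 (Function('Z')(s) = Mul(-2, Add(s, Mul(-1, s))) = Mul(-2, 0) = 0)
Pow(Add(t, Function('r')(Function('Z')(4))), 2) = Pow(Add(-8, 0), 2) = Pow(-8, 2) = 64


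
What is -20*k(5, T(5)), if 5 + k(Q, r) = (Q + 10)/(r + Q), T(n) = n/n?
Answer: 50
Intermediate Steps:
T(n) = 1
k(Q, r) = -5 + (10 + Q)/(Q + r) (k(Q, r) = -5 + (Q + 10)/(r + Q) = -5 + (10 + Q)/(Q + r))
-20*k(5, T(5)) = -20*(10 - 5*1 - 4*5)/(5 + 1) = -20*(10 - 5 - 20)/6 = -10*(-15)/3 = -20*(-5/2) = 50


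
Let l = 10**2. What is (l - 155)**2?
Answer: 3025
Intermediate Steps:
l = 100
(l - 155)**2 = (100 - 155)**2 = (-55)**2 = 3025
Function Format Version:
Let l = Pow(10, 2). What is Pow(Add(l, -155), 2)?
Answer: 3025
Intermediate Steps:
l = 100
Pow(Add(l, -155), 2) = Pow(Add(100, -155), 2) = Pow(-55, 2) = 3025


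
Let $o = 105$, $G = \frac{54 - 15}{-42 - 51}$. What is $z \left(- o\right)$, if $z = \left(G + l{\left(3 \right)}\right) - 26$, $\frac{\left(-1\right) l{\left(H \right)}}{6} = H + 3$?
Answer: $\frac{203175}{31} \approx 6554.0$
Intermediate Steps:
$G = - \frac{13}{31}$ ($G = \frac{39}{-93} = 39 \left(- \frac{1}{93}\right) = - \frac{13}{31} \approx -0.41935$)
$l{\left(H \right)} = -18 - 6 H$ ($l{\left(H \right)} = - 6 \left(H + 3\right) = - 6 \left(3 + H\right) = -18 - 6 H$)
$z = - \frac{1935}{31}$ ($z = \left(- \frac{13}{31} - 36\right) - 26 = - \frac{1129}{31} - 26 = - \frac{1935}{31} \approx -62.419$)
$z \left(- o\right) = - \frac{1935 \left(\left(-1\right) 105\right)}{31} = \left(- \frac{1935}{31}\right) \left(-105\right) = \frac{203175}{31}$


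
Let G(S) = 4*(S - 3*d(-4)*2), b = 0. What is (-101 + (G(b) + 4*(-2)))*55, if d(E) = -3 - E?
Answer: -7315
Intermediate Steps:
G(S) = -24 + 4*S (G(S) = 4*(S - 3*(-3 - 1*(-4))*2) = 4*(S - 3*(-3 + 4)*2) = 4*(S - 3*1*2) = 4*(S - 3*2) = 4*(S - 6) = 4*(-6 + S) = -24 + 4*S)
(-101 + (G(b) + 4*(-2)))*55 = (-101 + ((-24 + 4*0) + 4*(-2)))*55 = (-101 + ((-24 + 0) - 8))*55 = (-101 + (-24 - 8))*55 = (-101 - 32)*55 = -133*55 = -7315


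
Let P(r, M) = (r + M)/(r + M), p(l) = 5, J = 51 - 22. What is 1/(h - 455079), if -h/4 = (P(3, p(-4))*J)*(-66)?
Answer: -1/447423 ≈ -2.2350e-6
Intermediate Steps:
J = 29
P(r, M) = 1 (P(r, M) = (M + r)/(M + r) = 1)
h = 7656 (h = -4*1*29*(-66) = -116*(-66) = -4*(-1914) = 7656)
1/(h - 455079) = 1/(7656 - 455079) = 1/(-447423) = -1/447423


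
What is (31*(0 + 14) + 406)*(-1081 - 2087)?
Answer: -2661120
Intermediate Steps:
(31*(0 + 14) + 406)*(-1081 - 2087) = (31*14 + 406)*(-3168) = (434 + 406)*(-3168) = 840*(-3168) = -2661120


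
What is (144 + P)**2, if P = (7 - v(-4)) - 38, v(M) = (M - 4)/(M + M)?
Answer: 12544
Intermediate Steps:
v(M) = (-4 + M)/(2*M) (v(M) = (-4 + M)/((2*M)) = (-4 + M)*(1/(2*M)) = (-4 + M)/(2*M))
P = -32 (P = (7 - (-4 - 4)/(2*(-4))) - 38 = (7 - (-1)*(-8)/(2*4)) - 38 = (7 - 1*1) - 38 = (7 - 1) - 38 = 6 - 38 = -32)
(144 + P)**2 = (144 - 32)**2 = 112**2 = 12544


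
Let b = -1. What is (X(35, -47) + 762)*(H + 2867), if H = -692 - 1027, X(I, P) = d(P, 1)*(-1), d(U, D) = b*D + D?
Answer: 874776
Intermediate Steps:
d(U, D) = 0 (d(U, D) = -D + D = 0)
X(I, P) = 0 (X(I, P) = 0*(-1) = 0)
H = -1719
(X(35, -47) + 762)*(H + 2867) = (0 + 762)*(-1719 + 2867) = 762*1148 = 874776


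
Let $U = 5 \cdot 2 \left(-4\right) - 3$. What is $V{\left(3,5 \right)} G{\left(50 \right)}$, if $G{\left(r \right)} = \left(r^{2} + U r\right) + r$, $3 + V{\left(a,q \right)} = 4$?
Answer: $400$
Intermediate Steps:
$V{\left(a,q \right)} = 1$ ($V{\left(a,q \right)} = -3 + 4 = 1$)
$U = -43$ ($U = 10 \left(-4\right) - 3 = -40 - 3 = -43$)
$G{\left(r \right)} = r^{2} - 42 r$ ($G{\left(r \right)} = \left(r^{2} - 43 r\right) + r = r^{2} - 42 r$)
$V{\left(3,5 \right)} G{\left(50 \right)} = 1 \cdot 50 \left(-42 + 50\right) = 1 \cdot 50 \cdot 8 = 1 \cdot 400 = 400$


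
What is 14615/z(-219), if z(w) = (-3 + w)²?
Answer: 395/1332 ≈ 0.29655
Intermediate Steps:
14615/z(-219) = 14615/((-3 - 219)²) = 14615/((-222)²) = 14615/49284 = 14615*(1/49284) = 395/1332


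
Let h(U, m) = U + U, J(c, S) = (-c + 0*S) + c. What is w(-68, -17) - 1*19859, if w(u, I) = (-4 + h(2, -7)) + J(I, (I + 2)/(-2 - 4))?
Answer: -19859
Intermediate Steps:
J(c, S) = 0 (J(c, S) = (-c + 0) + c = -c + c = 0)
h(U, m) = 2*U
w(u, I) = 0 (w(u, I) = (-4 + 2*2) + 0 = (-4 + 4) + 0 = 0 + 0 = 0)
w(-68, -17) - 1*19859 = 0 - 1*19859 = 0 - 19859 = -19859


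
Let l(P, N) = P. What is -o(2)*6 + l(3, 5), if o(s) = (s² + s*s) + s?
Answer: -57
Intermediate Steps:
o(s) = s + 2*s² (o(s) = (s² + s²) + s = 2*s² + s = s + 2*s²)
-o(2)*6 + l(3, 5) = -2*(1 + 2*2)*6 + 3 = -2*(1 + 4)*6 + 3 = -2*5*6 + 3 = -1*10*6 + 3 = -10*6 + 3 = -60 + 3 = -57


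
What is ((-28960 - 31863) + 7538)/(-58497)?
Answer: 53285/58497 ≈ 0.91090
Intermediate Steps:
((-28960 - 31863) + 7538)/(-58497) = (-60823 + 7538)*(-1/58497) = -53285*(-1/58497) = 53285/58497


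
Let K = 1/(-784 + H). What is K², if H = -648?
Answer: 1/2050624 ≈ 4.8766e-7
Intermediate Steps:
K = -1/1432 (K = 1/(-784 - 648) = 1/(-1432) = -1/1432 ≈ -0.00069832)
K² = (-1/1432)² = 1/2050624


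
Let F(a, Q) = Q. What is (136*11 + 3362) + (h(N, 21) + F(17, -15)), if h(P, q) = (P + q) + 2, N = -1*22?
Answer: 4844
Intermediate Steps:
N = -22
h(P, q) = 2 + P + q
(136*11 + 3362) + (h(N, 21) + F(17, -15)) = (136*11 + 3362) + ((2 - 22 + 21) - 15) = (1496 + 3362) + (1 - 15) = 4858 - 14 = 4844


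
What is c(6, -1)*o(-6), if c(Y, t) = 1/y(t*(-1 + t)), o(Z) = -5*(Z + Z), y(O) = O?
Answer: 30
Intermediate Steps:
o(Z) = -10*Z
c(Y, t) = 1/(t*(-1 + t))
c(6, -1)*o(-6) = (1/((-1)*(-1 - 1)))*(-10*(-6)) = -1/(-2)*60 = -1*(-1/2)*60 = (1/2)*60 = 30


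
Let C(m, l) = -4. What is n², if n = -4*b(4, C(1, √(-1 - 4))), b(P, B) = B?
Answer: 256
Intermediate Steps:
n = 16 (n = -4*(-4) = 16)
n² = 16² = 256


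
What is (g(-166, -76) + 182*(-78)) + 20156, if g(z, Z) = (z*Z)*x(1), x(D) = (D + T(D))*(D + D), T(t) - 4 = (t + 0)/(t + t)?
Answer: 144736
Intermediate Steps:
T(t) = 9/2 (T(t) = 4 + (t + 0)/(t + t) = 4 + t/((2*t)) = 4 + t*(1/(2*t)) = 4 + ½ = 9/2)
x(D) = 2*D*(9/2 + D) (x(D) = (D + 9/2)*(D + D) = (9/2 + D)*(2*D) = 2*D*(9/2 + D))
g(z, Z) = 11*Z*z (g(z, Z) = (z*Z)*(1*(9 + 2*1)) = (Z*z)*(1*(9 + 2)) = (Z*z)*(1*11) = (Z*z)*11 = 11*Z*z)
(g(-166, -76) + 182*(-78)) + 20156 = (11*(-76)*(-166) + 182*(-78)) + 20156 = (138776 - 14196) + 20156 = 124580 + 20156 = 144736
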